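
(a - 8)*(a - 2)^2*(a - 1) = a^4 - 13*a^3 + 48*a^2 - 68*a + 32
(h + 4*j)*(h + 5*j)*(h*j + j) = h^3*j + 9*h^2*j^2 + h^2*j + 20*h*j^3 + 9*h*j^2 + 20*j^3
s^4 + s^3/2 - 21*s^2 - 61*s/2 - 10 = (s - 5)*(s + 1/2)*(s + 1)*(s + 4)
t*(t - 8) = t^2 - 8*t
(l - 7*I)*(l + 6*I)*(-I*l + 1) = -I*l^3 - 43*I*l + 42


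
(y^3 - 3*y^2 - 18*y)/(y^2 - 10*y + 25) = y*(y^2 - 3*y - 18)/(y^2 - 10*y + 25)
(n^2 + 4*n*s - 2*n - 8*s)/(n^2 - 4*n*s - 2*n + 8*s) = (-n - 4*s)/(-n + 4*s)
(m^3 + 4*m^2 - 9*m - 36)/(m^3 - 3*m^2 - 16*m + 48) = (m + 3)/(m - 4)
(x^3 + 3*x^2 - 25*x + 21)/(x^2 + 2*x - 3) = (x^2 + 4*x - 21)/(x + 3)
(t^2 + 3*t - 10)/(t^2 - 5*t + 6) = (t + 5)/(t - 3)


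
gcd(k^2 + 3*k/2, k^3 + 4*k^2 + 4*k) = k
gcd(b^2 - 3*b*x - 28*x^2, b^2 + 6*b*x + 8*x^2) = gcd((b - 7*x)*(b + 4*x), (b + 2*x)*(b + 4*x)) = b + 4*x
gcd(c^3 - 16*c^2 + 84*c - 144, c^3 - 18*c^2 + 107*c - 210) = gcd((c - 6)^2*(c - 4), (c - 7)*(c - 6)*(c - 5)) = c - 6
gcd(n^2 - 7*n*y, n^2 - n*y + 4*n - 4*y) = 1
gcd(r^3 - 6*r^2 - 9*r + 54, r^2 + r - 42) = r - 6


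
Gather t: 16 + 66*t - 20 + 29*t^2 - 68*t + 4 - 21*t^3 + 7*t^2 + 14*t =-21*t^3 + 36*t^2 + 12*t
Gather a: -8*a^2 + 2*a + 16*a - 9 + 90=-8*a^2 + 18*a + 81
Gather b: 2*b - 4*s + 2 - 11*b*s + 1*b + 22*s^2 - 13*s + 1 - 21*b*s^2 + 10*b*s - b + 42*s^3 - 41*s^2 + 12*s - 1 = b*(-21*s^2 - s + 2) + 42*s^3 - 19*s^2 - 5*s + 2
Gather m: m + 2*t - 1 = m + 2*t - 1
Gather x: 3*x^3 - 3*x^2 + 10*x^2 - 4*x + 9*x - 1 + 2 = 3*x^3 + 7*x^2 + 5*x + 1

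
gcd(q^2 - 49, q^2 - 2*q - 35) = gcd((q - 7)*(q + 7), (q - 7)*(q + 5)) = q - 7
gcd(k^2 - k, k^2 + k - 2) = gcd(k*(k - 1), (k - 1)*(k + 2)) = k - 1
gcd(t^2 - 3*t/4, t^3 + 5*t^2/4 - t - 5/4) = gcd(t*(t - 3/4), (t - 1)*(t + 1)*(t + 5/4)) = 1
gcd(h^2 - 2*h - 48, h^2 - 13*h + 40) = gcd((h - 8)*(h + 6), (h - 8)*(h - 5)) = h - 8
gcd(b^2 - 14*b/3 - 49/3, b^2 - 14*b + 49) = b - 7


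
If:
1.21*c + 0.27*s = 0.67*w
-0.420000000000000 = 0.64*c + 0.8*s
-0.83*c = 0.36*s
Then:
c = 0.35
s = -0.80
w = 0.31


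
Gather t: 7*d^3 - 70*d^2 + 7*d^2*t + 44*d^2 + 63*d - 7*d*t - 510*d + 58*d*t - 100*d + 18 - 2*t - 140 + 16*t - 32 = 7*d^3 - 26*d^2 - 547*d + t*(7*d^2 + 51*d + 14) - 154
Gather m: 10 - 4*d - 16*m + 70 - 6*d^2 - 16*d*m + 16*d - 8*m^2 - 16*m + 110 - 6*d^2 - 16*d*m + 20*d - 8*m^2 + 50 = -12*d^2 + 32*d - 16*m^2 + m*(-32*d - 32) + 240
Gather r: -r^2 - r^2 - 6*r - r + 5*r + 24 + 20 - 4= -2*r^2 - 2*r + 40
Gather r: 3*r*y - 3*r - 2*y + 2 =r*(3*y - 3) - 2*y + 2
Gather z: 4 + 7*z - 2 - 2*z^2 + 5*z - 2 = -2*z^2 + 12*z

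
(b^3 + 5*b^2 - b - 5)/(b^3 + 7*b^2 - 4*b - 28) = (b^3 + 5*b^2 - b - 5)/(b^3 + 7*b^2 - 4*b - 28)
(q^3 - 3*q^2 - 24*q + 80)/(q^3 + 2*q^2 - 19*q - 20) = (q - 4)/(q + 1)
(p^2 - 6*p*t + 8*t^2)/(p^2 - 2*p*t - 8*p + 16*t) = (p - 4*t)/(p - 8)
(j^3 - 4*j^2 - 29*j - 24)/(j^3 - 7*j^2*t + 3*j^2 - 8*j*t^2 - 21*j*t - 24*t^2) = (-j^2 + 7*j + 8)/(-j^2 + 7*j*t + 8*t^2)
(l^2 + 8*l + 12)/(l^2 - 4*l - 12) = (l + 6)/(l - 6)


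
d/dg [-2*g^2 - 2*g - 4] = -4*g - 2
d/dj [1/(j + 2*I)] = -1/(j + 2*I)^2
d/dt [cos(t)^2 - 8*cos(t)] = 2*(4 - cos(t))*sin(t)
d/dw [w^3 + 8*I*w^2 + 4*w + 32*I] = 3*w^2 + 16*I*w + 4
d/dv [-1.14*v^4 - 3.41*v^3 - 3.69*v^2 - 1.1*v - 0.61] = -4.56*v^3 - 10.23*v^2 - 7.38*v - 1.1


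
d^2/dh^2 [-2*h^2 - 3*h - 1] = -4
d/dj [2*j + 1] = 2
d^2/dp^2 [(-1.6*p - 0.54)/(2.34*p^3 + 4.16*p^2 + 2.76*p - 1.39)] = (-52.56576*p^5 - 128.932128*p^4 - 118.816256*p^3 - 139.44528*p^2 - 103.249848*p - 26.74848)/(12.812904*p^9 + 68.335488*p^8 + 166.82328*p^7 + 210.359708*p^6 + 115.581024*p^5 - 30.95976*p^4 - 61.168626*p^3 - 7.652784*p^2 + 15.997788*p - 2.685619)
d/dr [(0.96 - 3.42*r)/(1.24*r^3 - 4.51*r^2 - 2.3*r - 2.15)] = (8.4816*r^3 - 18.9954*r^2 + 8.6592*r + 9.561)/(1.5376*r^6 - 11.1848*r^5 + 14.6361*r^4 + 15.414*r^3 + 24.683*r^2 + 9.89*r + 4.6225)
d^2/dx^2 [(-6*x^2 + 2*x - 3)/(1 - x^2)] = 2*(-2*x^3 + 27*x^2 - 6*x + 9)/(x^6 - 3*x^4 + 3*x^2 - 1)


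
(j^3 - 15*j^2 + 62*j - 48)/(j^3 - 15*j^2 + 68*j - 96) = (j^2 - 7*j + 6)/(j^2 - 7*j + 12)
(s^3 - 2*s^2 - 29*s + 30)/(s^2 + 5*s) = s - 7 + 6/s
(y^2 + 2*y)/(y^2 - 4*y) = (y + 2)/(y - 4)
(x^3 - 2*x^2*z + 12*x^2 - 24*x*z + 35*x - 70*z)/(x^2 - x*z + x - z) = (x^3 - 2*x^2*z + 12*x^2 - 24*x*z + 35*x - 70*z)/(x^2 - x*z + x - z)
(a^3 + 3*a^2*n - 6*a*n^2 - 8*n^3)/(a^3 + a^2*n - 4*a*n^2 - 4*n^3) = (a + 4*n)/(a + 2*n)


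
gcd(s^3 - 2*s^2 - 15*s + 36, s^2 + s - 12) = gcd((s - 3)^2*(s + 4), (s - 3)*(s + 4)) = s^2 + s - 12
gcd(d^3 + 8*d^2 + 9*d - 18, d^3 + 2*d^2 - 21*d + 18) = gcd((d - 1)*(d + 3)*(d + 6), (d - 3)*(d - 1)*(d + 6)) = d^2 + 5*d - 6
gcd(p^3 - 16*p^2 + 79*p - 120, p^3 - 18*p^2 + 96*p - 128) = p - 8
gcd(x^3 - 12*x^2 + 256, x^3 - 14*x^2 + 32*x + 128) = x^2 - 16*x + 64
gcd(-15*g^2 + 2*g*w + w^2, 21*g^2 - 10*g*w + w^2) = -3*g + w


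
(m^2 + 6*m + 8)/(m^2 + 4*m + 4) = (m + 4)/(m + 2)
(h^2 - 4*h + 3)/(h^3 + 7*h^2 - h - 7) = (h - 3)/(h^2 + 8*h + 7)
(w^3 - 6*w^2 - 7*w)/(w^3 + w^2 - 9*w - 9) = w*(w - 7)/(w^2 - 9)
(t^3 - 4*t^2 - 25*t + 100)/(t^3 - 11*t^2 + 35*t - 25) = (t^2 + t - 20)/(t^2 - 6*t + 5)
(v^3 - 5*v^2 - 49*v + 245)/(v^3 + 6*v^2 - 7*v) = (v^2 - 12*v + 35)/(v*(v - 1))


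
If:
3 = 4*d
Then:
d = 3/4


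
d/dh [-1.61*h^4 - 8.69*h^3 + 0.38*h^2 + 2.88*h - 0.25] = -6.44*h^3 - 26.07*h^2 + 0.76*h + 2.88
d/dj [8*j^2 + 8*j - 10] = 16*j + 8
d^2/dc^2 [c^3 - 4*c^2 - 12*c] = 6*c - 8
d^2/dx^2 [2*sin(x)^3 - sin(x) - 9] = (13 - 18*sin(x)^2)*sin(x)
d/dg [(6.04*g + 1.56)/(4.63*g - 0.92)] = (11.757232 - 59.169548*g)/(4.63*g - 0.92)^3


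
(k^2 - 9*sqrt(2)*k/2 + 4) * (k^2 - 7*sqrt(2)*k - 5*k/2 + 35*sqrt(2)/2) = k^4 - 23*sqrt(2)*k^3/2 - 5*k^3/2 + 115*sqrt(2)*k^2/4 + 67*k^2 - 335*k/2 - 28*sqrt(2)*k + 70*sqrt(2)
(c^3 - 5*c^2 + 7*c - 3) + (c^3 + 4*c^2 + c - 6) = 2*c^3 - c^2 + 8*c - 9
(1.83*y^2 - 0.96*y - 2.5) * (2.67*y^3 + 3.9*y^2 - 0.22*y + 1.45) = 4.8861*y^5 + 4.5738*y^4 - 10.8216*y^3 - 6.8853*y^2 - 0.842*y - 3.625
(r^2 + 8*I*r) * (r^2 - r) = r^4 - r^3 + 8*I*r^3 - 8*I*r^2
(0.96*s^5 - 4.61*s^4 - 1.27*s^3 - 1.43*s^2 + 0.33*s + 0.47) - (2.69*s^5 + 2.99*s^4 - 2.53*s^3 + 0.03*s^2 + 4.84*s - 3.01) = -1.73*s^5 - 7.6*s^4 + 1.26*s^3 - 1.46*s^2 - 4.51*s + 3.48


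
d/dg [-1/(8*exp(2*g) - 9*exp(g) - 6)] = (16*exp(g) - 9)*exp(g)/(-8*exp(2*g) + 9*exp(g) + 6)^2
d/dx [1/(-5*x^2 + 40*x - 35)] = 2*(x - 4)/(5*(x^2 - 8*x + 7)^2)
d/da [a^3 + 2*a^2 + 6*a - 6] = 3*a^2 + 4*a + 6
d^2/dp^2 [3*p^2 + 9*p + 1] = 6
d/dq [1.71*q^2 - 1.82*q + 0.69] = 3.42*q - 1.82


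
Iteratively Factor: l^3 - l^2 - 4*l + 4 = (l - 2)*(l^2 + l - 2) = (l - 2)*(l - 1)*(l + 2)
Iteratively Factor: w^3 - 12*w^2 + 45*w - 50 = (w - 5)*(w^2 - 7*w + 10) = (w - 5)*(w - 2)*(w - 5)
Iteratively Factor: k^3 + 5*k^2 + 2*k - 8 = (k - 1)*(k^2 + 6*k + 8) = (k - 1)*(k + 2)*(k + 4)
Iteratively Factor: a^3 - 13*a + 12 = (a - 1)*(a^2 + a - 12) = (a - 1)*(a + 4)*(a - 3)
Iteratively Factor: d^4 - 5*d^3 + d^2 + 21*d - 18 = (d - 1)*(d^3 - 4*d^2 - 3*d + 18) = (d - 3)*(d - 1)*(d^2 - d - 6) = (d - 3)^2*(d - 1)*(d + 2)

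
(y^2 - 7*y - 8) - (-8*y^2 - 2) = 9*y^2 - 7*y - 6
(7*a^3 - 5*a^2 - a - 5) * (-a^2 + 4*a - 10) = -7*a^5 + 33*a^4 - 89*a^3 + 51*a^2 - 10*a + 50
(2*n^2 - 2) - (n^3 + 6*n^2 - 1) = -n^3 - 4*n^2 - 1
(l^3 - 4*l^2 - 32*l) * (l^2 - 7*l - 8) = l^5 - 11*l^4 - 12*l^3 + 256*l^2 + 256*l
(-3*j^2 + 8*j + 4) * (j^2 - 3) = -3*j^4 + 8*j^3 + 13*j^2 - 24*j - 12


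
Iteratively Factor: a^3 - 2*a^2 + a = (a)*(a^2 - 2*a + 1) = a*(a - 1)*(a - 1)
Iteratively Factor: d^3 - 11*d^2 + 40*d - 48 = (d - 4)*(d^2 - 7*d + 12) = (d - 4)^2*(d - 3)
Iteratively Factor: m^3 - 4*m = (m + 2)*(m^2 - 2*m) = (m - 2)*(m + 2)*(m)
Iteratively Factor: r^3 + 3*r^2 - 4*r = (r + 4)*(r^2 - r) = r*(r + 4)*(r - 1)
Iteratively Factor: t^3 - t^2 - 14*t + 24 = (t + 4)*(t^2 - 5*t + 6) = (t - 3)*(t + 4)*(t - 2)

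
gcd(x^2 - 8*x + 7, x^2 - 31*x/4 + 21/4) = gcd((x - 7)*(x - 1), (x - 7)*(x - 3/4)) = x - 7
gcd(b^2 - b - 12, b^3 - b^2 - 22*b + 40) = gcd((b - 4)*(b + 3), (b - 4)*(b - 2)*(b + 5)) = b - 4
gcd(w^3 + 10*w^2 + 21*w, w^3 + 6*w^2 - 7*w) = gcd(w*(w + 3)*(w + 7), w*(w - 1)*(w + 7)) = w^2 + 7*w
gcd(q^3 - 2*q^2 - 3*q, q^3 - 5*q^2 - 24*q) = q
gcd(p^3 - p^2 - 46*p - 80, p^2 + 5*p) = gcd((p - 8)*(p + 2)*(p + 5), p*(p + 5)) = p + 5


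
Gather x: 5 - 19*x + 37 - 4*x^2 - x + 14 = -4*x^2 - 20*x + 56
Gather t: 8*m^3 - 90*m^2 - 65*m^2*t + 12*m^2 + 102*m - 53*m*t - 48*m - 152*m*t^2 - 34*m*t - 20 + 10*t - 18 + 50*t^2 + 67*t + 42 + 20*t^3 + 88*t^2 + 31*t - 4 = 8*m^3 - 78*m^2 + 54*m + 20*t^3 + t^2*(138 - 152*m) + t*(-65*m^2 - 87*m + 108)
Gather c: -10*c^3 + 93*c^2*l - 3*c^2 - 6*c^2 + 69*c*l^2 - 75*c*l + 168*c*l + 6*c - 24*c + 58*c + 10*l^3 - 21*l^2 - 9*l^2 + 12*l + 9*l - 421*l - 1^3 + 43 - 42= -10*c^3 + c^2*(93*l - 9) + c*(69*l^2 + 93*l + 40) + 10*l^3 - 30*l^2 - 400*l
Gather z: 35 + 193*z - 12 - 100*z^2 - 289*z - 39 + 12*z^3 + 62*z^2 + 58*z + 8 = 12*z^3 - 38*z^2 - 38*z - 8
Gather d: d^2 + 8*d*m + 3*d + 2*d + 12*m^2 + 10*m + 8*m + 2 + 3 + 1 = d^2 + d*(8*m + 5) + 12*m^2 + 18*m + 6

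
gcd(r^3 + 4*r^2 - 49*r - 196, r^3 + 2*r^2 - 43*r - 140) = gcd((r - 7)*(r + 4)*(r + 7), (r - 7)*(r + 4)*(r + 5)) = r^2 - 3*r - 28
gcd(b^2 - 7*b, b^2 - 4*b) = b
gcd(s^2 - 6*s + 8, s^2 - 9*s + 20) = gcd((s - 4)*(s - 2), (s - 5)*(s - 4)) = s - 4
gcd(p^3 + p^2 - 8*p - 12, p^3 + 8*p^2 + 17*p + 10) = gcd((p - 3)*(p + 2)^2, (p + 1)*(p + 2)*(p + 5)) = p + 2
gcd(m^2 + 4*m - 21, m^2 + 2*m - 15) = m - 3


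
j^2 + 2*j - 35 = (j - 5)*(j + 7)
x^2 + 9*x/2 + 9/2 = (x + 3/2)*(x + 3)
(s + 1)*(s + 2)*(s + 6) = s^3 + 9*s^2 + 20*s + 12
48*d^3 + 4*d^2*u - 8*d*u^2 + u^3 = (-6*d + u)*(-4*d + u)*(2*d + u)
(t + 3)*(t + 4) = t^2 + 7*t + 12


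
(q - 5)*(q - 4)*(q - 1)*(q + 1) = q^4 - 9*q^3 + 19*q^2 + 9*q - 20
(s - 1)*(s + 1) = s^2 - 1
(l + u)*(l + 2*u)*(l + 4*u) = l^3 + 7*l^2*u + 14*l*u^2 + 8*u^3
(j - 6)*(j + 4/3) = j^2 - 14*j/3 - 8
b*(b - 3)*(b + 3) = b^3 - 9*b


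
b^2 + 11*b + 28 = (b + 4)*(b + 7)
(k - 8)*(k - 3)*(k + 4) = k^3 - 7*k^2 - 20*k + 96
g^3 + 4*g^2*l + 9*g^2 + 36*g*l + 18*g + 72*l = (g + 3)*(g + 6)*(g + 4*l)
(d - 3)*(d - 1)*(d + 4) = d^3 - 13*d + 12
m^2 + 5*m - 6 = (m - 1)*(m + 6)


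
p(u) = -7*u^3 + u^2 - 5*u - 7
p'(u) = -21*u^2 + 2*u - 5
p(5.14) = -956.86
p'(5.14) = -549.53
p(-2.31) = 96.17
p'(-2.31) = -121.68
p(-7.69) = 3273.88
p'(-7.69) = -1262.24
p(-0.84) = 2.05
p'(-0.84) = -21.50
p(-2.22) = 85.62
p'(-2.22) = -112.94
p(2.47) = -118.73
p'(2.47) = -128.18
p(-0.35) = -4.83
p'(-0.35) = -8.27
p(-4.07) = 501.85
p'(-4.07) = -361.00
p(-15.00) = 23918.00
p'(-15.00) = -4760.00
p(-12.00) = 12293.00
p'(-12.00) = -3053.00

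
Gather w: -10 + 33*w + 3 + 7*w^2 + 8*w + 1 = 7*w^2 + 41*w - 6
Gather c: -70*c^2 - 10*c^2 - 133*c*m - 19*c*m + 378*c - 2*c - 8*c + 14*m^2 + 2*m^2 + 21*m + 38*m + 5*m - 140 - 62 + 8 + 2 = -80*c^2 + c*(368 - 152*m) + 16*m^2 + 64*m - 192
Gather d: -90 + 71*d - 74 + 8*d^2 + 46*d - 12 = 8*d^2 + 117*d - 176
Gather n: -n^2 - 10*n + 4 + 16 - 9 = -n^2 - 10*n + 11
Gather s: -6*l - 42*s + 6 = -6*l - 42*s + 6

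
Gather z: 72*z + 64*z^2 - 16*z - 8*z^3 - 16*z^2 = -8*z^3 + 48*z^2 + 56*z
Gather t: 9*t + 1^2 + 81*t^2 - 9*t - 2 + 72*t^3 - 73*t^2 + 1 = 72*t^3 + 8*t^2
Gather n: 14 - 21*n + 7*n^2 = 7*n^2 - 21*n + 14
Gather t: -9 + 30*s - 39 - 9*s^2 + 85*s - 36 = -9*s^2 + 115*s - 84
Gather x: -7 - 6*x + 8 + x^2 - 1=x^2 - 6*x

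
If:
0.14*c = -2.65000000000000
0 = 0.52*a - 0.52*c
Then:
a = -18.93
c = -18.93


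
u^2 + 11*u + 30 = (u + 5)*(u + 6)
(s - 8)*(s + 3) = s^2 - 5*s - 24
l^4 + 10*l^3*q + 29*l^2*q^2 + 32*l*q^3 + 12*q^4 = (l + q)^2*(l + 2*q)*(l + 6*q)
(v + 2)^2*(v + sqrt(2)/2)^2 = v^4 + sqrt(2)*v^3 + 4*v^3 + 9*v^2/2 + 4*sqrt(2)*v^2 + 2*v + 4*sqrt(2)*v + 2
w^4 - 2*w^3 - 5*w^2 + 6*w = w*(w - 3)*(w - 1)*(w + 2)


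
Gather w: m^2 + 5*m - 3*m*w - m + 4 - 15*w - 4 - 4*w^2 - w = m^2 + 4*m - 4*w^2 + w*(-3*m - 16)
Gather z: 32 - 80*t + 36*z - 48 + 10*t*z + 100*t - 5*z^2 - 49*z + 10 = 20*t - 5*z^2 + z*(10*t - 13) - 6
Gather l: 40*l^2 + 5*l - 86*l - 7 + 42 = 40*l^2 - 81*l + 35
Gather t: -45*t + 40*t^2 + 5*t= 40*t^2 - 40*t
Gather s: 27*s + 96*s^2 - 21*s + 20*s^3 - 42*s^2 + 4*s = 20*s^3 + 54*s^2 + 10*s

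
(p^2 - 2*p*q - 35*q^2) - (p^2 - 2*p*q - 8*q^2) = -27*q^2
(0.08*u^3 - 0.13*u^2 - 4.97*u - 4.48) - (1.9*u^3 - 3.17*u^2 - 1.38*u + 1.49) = -1.82*u^3 + 3.04*u^2 - 3.59*u - 5.97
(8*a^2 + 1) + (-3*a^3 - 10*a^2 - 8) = -3*a^3 - 2*a^2 - 7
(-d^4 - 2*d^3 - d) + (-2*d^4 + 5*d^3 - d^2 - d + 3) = -3*d^4 + 3*d^3 - d^2 - 2*d + 3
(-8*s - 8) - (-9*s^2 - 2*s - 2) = 9*s^2 - 6*s - 6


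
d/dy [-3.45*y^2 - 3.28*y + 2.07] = -6.9*y - 3.28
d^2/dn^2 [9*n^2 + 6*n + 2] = 18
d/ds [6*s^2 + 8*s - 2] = 12*s + 8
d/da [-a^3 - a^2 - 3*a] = -3*a^2 - 2*a - 3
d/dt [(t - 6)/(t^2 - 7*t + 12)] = (t^2 - 7*t - (t - 6)*(2*t - 7) + 12)/(t^2 - 7*t + 12)^2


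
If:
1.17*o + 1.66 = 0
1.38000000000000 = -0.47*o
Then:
No Solution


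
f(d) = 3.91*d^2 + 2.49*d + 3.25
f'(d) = 7.82*d + 2.49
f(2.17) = 27.07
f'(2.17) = 19.46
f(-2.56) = 22.50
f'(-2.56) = -17.53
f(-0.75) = 3.58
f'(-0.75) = -3.38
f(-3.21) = 35.55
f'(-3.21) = -22.61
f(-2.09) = 15.13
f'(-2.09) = -13.85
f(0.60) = 6.15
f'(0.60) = 7.18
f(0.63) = 6.37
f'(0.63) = 7.42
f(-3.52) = 42.93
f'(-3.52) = -25.04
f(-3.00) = 30.97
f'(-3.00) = -20.97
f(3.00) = 45.91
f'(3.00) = 25.95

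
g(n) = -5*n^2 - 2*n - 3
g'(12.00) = -122.00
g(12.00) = -747.00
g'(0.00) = -2.00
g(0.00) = -3.00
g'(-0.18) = -0.20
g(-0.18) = -2.80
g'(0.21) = -4.10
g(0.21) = -3.64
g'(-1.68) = 14.80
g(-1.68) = -13.75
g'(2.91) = -31.10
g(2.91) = -51.16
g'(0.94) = -11.40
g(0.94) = -9.30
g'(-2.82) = 26.20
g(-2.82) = -37.12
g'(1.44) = -16.40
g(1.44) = -16.25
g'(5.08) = -52.80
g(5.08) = -142.19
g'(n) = -10*n - 2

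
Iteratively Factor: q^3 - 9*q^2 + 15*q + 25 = (q - 5)*(q^2 - 4*q - 5) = (q - 5)^2*(q + 1)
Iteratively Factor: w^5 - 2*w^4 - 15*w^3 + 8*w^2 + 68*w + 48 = (w - 3)*(w^4 + w^3 - 12*w^2 - 28*w - 16) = (w - 3)*(w + 1)*(w^3 - 12*w - 16) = (w - 3)*(w + 1)*(w + 2)*(w^2 - 2*w - 8) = (w - 3)*(w + 1)*(w + 2)^2*(w - 4)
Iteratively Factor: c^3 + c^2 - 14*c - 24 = (c + 3)*(c^2 - 2*c - 8) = (c - 4)*(c + 3)*(c + 2)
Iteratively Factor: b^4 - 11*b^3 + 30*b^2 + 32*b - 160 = (b + 2)*(b^3 - 13*b^2 + 56*b - 80) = (b - 5)*(b + 2)*(b^2 - 8*b + 16) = (b - 5)*(b - 4)*(b + 2)*(b - 4)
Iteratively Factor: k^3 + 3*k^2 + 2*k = (k)*(k^2 + 3*k + 2) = k*(k + 1)*(k + 2)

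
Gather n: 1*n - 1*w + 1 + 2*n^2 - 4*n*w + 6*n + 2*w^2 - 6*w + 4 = 2*n^2 + n*(7 - 4*w) + 2*w^2 - 7*w + 5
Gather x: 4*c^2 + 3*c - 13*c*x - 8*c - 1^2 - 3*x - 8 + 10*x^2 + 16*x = 4*c^2 - 5*c + 10*x^2 + x*(13 - 13*c) - 9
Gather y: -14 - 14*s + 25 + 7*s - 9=2 - 7*s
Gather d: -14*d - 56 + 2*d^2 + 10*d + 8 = 2*d^2 - 4*d - 48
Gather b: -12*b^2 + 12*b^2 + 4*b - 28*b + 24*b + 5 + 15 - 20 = 0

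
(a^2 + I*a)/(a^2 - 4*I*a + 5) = a/(a - 5*I)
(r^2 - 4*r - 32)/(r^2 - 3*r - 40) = (r + 4)/(r + 5)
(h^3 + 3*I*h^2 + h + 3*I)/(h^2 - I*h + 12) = (h^2 + 1)/(h - 4*I)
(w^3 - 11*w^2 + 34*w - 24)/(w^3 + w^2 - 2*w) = (w^2 - 10*w + 24)/(w*(w + 2))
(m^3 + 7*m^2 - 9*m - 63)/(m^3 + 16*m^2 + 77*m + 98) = (m^2 - 9)/(m^2 + 9*m + 14)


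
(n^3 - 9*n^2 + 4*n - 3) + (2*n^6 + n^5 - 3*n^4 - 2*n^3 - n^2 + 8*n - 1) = 2*n^6 + n^5 - 3*n^4 - n^3 - 10*n^2 + 12*n - 4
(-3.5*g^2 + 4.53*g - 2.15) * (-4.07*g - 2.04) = 14.245*g^3 - 11.2971*g^2 - 0.4907*g + 4.386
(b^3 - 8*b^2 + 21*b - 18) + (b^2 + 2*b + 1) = b^3 - 7*b^2 + 23*b - 17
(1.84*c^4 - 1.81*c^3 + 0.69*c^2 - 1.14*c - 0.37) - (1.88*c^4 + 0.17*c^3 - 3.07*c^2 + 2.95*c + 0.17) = -0.0399999999999998*c^4 - 1.98*c^3 + 3.76*c^2 - 4.09*c - 0.54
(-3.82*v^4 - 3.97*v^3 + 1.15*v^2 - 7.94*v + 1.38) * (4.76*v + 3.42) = -18.1832*v^5 - 31.9616*v^4 - 8.1034*v^3 - 33.8614*v^2 - 20.586*v + 4.7196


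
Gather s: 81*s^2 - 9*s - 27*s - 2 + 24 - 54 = 81*s^2 - 36*s - 32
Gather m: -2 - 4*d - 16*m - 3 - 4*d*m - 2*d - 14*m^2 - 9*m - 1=-6*d - 14*m^2 + m*(-4*d - 25) - 6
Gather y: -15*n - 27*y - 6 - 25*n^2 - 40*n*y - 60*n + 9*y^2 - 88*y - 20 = -25*n^2 - 75*n + 9*y^2 + y*(-40*n - 115) - 26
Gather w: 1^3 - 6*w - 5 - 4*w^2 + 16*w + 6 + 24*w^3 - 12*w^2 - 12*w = 24*w^3 - 16*w^2 - 2*w + 2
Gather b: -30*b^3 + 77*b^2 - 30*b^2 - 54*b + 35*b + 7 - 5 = -30*b^3 + 47*b^2 - 19*b + 2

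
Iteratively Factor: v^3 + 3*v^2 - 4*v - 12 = (v + 3)*(v^2 - 4) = (v + 2)*(v + 3)*(v - 2)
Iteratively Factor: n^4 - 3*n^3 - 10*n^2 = (n + 2)*(n^3 - 5*n^2) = n*(n + 2)*(n^2 - 5*n) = n*(n - 5)*(n + 2)*(n)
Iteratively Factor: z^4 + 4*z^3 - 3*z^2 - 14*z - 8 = (z + 1)*(z^3 + 3*z^2 - 6*z - 8) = (z + 1)^2*(z^2 + 2*z - 8) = (z + 1)^2*(z + 4)*(z - 2)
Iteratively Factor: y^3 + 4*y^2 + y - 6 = (y - 1)*(y^2 + 5*y + 6) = (y - 1)*(y + 3)*(y + 2)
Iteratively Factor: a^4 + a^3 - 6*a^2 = (a + 3)*(a^3 - 2*a^2) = (a - 2)*(a + 3)*(a^2) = a*(a - 2)*(a + 3)*(a)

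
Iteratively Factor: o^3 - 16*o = (o + 4)*(o^2 - 4*o) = (o - 4)*(o + 4)*(o)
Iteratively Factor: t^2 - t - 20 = (t - 5)*(t + 4)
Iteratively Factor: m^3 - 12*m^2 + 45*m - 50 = (m - 5)*(m^2 - 7*m + 10) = (m - 5)*(m - 2)*(m - 5)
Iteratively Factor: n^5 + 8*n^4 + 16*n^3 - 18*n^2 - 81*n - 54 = (n + 3)*(n^4 + 5*n^3 + n^2 - 21*n - 18) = (n + 1)*(n + 3)*(n^3 + 4*n^2 - 3*n - 18) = (n - 2)*(n + 1)*(n + 3)*(n^2 + 6*n + 9) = (n - 2)*(n + 1)*(n + 3)^2*(n + 3)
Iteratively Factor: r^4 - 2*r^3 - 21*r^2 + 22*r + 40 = (r + 4)*(r^3 - 6*r^2 + 3*r + 10) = (r + 1)*(r + 4)*(r^2 - 7*r + 10) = (r - 2)*(r + 1)*(r + 4)*(r - 5)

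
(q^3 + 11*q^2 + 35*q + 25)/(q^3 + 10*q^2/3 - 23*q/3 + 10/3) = 3*(q^2 + 6*q + 5)/(3*q^2 - 5*q + 2)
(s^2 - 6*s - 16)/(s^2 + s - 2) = (s - 8)/(s - 1)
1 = 1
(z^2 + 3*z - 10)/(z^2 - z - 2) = (z + 5)/(z + 1)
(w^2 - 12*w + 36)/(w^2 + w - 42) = (w - 6)/(w + 7)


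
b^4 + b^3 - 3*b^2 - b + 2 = (b - 1)^2*(b + 1)*(b + 2)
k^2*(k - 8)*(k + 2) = k^4 - 6*k^3 - 16*k^2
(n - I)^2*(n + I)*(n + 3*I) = n^4 + 2*I*n^3 + 4*n^2 + 2*I*n + 3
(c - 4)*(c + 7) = c^2 + 3*c - 28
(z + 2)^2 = z^2 + 4*z + 4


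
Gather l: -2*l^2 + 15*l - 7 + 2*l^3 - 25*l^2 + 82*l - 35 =2*l^3 - 27*l^2 + 97*l - 42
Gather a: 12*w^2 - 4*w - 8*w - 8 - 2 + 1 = 12*w^2 - 12*w - 9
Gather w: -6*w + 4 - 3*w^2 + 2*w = -3*w^2 - 4*w + 4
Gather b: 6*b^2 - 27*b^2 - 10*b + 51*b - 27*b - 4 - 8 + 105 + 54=-21*b^2 + 14*b + 147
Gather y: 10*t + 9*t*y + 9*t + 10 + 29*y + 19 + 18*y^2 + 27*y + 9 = 19*t + 18*y^2 + y*(9*t + 56) + 38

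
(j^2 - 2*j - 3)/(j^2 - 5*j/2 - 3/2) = 2*(j + 1)/(2*j + 1)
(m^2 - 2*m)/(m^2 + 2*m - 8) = m/(m + 4)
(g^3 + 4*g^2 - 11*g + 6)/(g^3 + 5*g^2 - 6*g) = (g - 1)/g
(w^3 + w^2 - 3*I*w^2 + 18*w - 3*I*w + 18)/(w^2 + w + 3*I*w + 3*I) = w - 6*I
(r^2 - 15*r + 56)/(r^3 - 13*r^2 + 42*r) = (r - 8)/(r*(r - 6))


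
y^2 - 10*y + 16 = (y - 8)*(y - 2)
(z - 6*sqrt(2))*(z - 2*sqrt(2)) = z^2 - 8*sqrt(2)*z + 24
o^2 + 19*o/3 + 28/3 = (o + 7/3)*(o + 4)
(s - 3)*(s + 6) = s^2 + 3*s - 18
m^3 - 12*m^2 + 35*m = m*(m - 7)*(m - 5)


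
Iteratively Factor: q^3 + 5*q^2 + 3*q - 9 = (q + 3)*(q^2 + 2*q - 3) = (q - 1)*(q + 3)*(q + 3)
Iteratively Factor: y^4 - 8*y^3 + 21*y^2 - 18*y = (y - 3)*(y^3 - 5*y^2 + 6*y) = (y - 3)*(y - 2)*(y^2 - 3*y) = (y - 3)^2*(y - 2)*(y)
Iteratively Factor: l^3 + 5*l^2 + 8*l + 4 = (l + 2)*(l^2 + 3*l + 2) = (l + 2)^2*(l + 1)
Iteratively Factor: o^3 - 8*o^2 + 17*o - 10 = (o - 1)*(o^2 - 7*o + 10) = (o - 5)*(o - 1)*(o - 2)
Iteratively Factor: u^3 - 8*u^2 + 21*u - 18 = (u - 3)*(u^2 - 5*u + 6) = (u - 3)*(u - 2)*(u - 3)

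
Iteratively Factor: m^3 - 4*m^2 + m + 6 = (m + 1)*(m^2 - 5*m + 6) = (m - 3)*(m + 1)*(m - 2)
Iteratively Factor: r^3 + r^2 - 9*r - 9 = (r - 3)*(r^2 + 4*r + 3) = (r - 3)*(r + 1)*(r + 3)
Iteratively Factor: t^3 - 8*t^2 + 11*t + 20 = (t + 1)*(t^2 - 9*t + 20) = (t - 5)*(t + 1)*(t - 4)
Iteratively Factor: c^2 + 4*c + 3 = (c + 1)*(c + 3)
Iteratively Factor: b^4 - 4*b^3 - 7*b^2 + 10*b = (b - 1)*(b^3 - 3*b^2 - 10*b) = b*(b - 1)*(b^2 - 3*b - 10) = b*(b - 1)*(b + 2)*(b - 5)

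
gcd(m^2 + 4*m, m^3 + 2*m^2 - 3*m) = m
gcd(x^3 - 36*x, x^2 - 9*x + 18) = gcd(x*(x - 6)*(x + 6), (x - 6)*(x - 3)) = x - 6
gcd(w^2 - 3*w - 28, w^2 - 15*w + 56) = w - 7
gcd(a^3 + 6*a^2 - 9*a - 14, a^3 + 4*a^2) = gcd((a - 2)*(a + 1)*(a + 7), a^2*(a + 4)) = 1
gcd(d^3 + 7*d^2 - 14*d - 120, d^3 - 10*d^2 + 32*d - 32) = d - 4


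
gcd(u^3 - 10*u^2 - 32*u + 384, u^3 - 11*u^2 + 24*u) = u - 8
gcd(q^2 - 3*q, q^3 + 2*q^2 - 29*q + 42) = q - 3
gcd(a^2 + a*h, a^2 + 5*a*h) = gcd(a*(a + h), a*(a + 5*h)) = a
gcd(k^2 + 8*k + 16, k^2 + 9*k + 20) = k + 4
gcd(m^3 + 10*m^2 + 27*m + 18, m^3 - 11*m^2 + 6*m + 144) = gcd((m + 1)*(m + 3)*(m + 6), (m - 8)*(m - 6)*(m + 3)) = m + 3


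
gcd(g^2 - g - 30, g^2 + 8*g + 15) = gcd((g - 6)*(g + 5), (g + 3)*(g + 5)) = g + 5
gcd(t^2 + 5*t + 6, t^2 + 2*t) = t + 2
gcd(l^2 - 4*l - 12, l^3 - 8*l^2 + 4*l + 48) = l^2 - 4*l - 12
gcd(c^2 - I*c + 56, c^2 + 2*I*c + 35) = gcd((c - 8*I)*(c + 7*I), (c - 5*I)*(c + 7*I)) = c + 7*I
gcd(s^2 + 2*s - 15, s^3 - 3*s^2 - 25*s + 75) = s^2 + 2*s - 15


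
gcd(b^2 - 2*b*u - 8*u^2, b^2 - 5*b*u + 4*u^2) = -b + 4*u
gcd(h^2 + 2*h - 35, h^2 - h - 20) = h - 5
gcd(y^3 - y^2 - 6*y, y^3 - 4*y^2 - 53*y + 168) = y - 3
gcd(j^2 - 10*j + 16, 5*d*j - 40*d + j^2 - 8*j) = j - 8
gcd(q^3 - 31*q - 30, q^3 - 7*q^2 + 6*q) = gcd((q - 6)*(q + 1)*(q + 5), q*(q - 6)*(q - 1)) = q - 6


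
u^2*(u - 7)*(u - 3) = u^4 - 10*u^3 + 21*u^2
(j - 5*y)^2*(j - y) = j^3 - 11*j^2*y + 35*j*y^2 - 25*y^3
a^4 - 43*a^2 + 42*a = a*(a - 6)*(a - 1)*(a + 7)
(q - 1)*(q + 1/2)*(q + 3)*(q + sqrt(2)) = q^4 + sqrt(2)*q^3 + 5*q^3/2 - 2*q^2 + 5*sqrt(2)*q^2/2 - 2*sqrt(2)*q - 3*q/2 - 3*sqrt(2)/2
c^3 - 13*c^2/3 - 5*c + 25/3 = (c - 5)*(c - 1)*(c + 5/3)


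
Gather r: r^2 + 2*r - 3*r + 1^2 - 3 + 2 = r^2 - r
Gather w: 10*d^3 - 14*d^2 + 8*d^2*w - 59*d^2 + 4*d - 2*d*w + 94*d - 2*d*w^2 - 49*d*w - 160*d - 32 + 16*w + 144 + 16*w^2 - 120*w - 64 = 10*d^3 - 73*d^2 - 62*d + w^2*(16 - 2*d) + w*(8*d^2 - 51*d - 104) + 48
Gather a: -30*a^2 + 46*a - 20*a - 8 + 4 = -30*a^2 + 26*a - 4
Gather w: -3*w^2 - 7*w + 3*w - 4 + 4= -3*w^2 - 4*w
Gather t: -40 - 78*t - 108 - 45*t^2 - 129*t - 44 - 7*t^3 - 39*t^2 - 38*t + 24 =-7*t^3 - 84*t^2 - 245*t - 168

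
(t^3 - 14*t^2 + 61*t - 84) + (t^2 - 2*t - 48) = t^3 - 13*t^2 + 59*t - 132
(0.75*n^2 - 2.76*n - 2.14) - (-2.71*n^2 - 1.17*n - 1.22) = 3.46*n^2 - 1.59*n - 0.92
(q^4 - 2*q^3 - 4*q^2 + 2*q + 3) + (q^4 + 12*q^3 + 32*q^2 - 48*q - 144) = 2*q^4 + 10*q^3 + 28*q^2 - 46*q - 141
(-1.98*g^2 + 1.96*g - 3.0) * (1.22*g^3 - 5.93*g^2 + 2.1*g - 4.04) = -2.4156*g^5 + 14.1326*g^4 - 19.4408*g^3 + 29.9052*g^2 - 14.2184*g + 12.12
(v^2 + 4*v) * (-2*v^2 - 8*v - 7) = -2*v^4 - 16*v^3 - 39*v^2 - 28*v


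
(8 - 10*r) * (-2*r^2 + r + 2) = 20*r^3 - 26*r^2 - 12*r + 16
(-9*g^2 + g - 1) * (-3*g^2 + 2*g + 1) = 27*g^4 - 21*g^3 - 4*g^2 - g - 1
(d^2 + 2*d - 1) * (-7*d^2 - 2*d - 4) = -7*d^4 - 16*d^3 - d^2 - 6*d + 4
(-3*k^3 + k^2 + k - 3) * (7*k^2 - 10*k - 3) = -21*k^5 + 37*k^4 + 6*k^3 - 34*k^2 + 27*k + 9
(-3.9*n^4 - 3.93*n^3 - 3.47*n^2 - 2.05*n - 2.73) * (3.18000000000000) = -12.402*n^4 - 12.4974*n^3 - 11.0346*n^2 - 6.519*n - 8.6814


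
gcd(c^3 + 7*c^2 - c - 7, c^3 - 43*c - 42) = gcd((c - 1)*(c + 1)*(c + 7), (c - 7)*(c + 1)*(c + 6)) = c + 1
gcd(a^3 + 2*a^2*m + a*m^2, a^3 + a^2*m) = a^2 + a*m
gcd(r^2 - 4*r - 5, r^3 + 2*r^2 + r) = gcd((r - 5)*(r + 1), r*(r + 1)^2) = r + 1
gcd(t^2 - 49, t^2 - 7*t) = t - 7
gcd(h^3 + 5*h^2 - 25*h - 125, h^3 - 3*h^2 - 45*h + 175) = h - 5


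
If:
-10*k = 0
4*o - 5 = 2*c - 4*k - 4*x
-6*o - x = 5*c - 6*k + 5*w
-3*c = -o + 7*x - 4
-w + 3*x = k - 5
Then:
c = -625/78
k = 0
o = -71/12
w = 753/52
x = 493/156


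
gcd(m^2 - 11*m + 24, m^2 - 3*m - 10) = 1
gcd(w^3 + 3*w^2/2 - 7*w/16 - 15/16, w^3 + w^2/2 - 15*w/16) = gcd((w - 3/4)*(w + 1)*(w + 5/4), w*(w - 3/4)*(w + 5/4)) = w^2 + w/2 - 15/16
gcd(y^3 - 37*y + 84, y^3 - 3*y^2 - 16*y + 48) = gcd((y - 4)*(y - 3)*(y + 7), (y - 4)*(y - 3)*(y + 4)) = y^2 - 7*y + 12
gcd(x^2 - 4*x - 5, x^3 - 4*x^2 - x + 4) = x + 1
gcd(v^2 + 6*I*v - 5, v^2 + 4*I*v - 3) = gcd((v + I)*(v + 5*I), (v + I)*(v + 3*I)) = v + I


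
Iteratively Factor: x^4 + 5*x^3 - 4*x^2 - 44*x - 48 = (x + 4)*(x^3 + x^2 - 8*x - 12) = (x + 2)*(x + 4)*(x^2 - x - 6) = (x - 3)*(x + 2)*(x + 4)*(x + 2)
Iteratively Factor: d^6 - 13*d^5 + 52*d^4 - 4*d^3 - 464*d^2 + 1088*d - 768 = (d - 4)*(d^5 - 9*d^4 + 16*d^3 + 60*d^2 - 224*d + 192) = (d - 4)*(d + 3)*(d^4 - 12*d^3 + 52*d^2 - 96*d + 64) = (d - 4)^2*(d + 3)*(d^3 - 8*d^2 + 20*d - 16) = (d - 4)^3*(d + 3)*(d^2 - 4*d + 4) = (d - 4)^3*(d - 2)*(d + 3)*(d - 2)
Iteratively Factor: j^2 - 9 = (j - 3)*(j + 3)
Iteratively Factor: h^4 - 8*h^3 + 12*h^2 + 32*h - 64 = (h - 2)*(h^3 - 6*h^2 + 32) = (h - 2)*(h + 2)*(h^2 - 8*h + 16) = (h - 4)*(h - 2)*(h + 2)*(h - 4)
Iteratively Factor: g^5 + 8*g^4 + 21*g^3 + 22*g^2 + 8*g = (g + 4)*(g^4 + 4*g^3 + 5*g^2 + 2*g) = (g + 1)*(g + 4)*(g^3 + 3*g^2 + 2*g) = (g + 1)^2*(g + 4)*(g^2 + 2*g) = g*(g + 1)^2*(g + 4)*(g + 2)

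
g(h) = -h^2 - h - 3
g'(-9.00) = 17.00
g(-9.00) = -75.00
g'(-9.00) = 17.00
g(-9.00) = -75.00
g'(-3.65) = 6.30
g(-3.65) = -12.67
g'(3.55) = -8.10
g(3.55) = -19.15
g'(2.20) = -5.40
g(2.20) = -10.04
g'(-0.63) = 0.26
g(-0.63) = -2.77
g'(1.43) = -3.86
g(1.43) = -6.47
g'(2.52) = -6.04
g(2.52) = -11.87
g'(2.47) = -5.94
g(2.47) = -11.57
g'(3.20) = -7.40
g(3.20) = -16.44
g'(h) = -2*h - 1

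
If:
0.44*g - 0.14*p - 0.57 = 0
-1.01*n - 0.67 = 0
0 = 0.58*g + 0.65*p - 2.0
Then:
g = 1.77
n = -0.66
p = 1.50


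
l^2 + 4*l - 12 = (l - 2)*(l + 6)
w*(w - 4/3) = w^2 - 4*w/3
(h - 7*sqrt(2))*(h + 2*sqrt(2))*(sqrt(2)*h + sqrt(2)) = sqrt(2)*h^3 - 10*h^2 + sqrt(2)*h^2 - 28*sqrt(2)*h - 10*h - 28*sqrt(2)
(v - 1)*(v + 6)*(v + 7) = v^3 + 12*v^2 + 29*v - 42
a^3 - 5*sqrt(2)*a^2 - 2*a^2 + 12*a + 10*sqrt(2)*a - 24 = (a - 2)*(a - 3*sqrt(2))*(a - 2*sqrt(2))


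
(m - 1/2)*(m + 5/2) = m^2 + 2*m - 5/4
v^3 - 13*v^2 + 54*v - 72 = (v - 6)*(v - 4)*(v - 3)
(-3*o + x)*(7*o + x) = -21*o^2 + 4*o*x + x^2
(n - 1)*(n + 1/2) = n^2 - n/2 - 1/2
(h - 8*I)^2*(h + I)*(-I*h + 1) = -I*h^4 - 14*h^3 + 33*I*h^2 - 112*h - 64*I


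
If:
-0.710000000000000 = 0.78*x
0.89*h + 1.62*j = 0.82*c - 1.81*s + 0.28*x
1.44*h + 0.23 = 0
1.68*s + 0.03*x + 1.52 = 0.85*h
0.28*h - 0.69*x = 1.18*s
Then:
No Solution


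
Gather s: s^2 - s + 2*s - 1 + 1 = s^2 + s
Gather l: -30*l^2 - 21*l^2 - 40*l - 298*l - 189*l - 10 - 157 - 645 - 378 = -51*l^2 - 527*l - 1190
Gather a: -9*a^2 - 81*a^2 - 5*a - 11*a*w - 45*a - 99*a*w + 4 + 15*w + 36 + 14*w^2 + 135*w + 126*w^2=-90*a^2 + a*(-110*w - 50) + 140*w^2 + 150*w + 40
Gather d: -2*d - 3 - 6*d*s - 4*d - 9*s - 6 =d*(-6*s - 6) - 9*s - 9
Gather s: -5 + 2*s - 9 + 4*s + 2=6*s - 12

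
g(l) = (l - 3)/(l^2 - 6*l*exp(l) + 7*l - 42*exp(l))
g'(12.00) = 0.00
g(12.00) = 0.00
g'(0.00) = -0.09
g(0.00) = 0.07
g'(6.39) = 0.00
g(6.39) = -0.00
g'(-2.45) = -0.10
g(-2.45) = 0.40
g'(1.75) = -0.01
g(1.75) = 0.00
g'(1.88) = -0.01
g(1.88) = 0.00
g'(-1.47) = -0.15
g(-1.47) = 0.28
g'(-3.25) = -0.10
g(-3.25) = 0.48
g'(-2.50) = -0.10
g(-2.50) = 0.41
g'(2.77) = -0.00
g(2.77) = 0.00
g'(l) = (l - 3)*(6*l*exp(l) - 2*l + 48*exp(l) - 7)/(l^2 - 6*l*exp(l) + 7*l - 42*exp(l))^2 + 1/(l^2 - 6*l*exp(l) + 7*l - 42*exp(l)) = (l^2 - 6*l*exp(l) + 7*l + (l - 3)*(6*l*exp(l) - 2*l + 48*exp(l) - 7) - 42*exp(l))/(l^2 - 6*l*exp(l) + 7*l - 42*exp(l))^2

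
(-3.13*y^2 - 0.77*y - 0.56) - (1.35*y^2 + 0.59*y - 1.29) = -4.48*y^2 - 1.36*y + 0.73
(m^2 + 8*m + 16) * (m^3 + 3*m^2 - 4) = m^5 + 11*m^4 + 40*m^3 + 44*m^2 - 32*m - 64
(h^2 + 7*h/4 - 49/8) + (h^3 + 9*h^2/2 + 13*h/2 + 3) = h^3 + 11*h^2/2 + 33*h/4 - 25/8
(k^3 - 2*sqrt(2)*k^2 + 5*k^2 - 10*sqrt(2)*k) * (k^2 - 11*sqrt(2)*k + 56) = k^5 - 13*sqrt(2)*k^4 + 5*k^4 - 65*sqrt(2)*k^3 + 100*k^3 - 112*sqrt(2)*k^2 + 500*k^2 - 560*sqrt(2)*k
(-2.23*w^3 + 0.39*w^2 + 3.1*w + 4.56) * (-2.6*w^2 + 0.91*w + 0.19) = 5.798*w^5 - 3.0433*w^4 - 8.1288*w^3 - 8.9609*w^2 + 4.7386*w + 0.8664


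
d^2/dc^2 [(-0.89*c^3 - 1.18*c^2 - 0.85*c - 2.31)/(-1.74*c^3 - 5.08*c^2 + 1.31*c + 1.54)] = (-8.58863999999994*c^6 + 27.6127560000002*c^5 + 173.761272*c^4 + 451.394966*c^3 + 419.577312*c^2 - 2.53360800000002*c + 46.238962)/(5.268024*c^9 + 46.140624*c^8 + 122.81094*c^7 + 47.632888*c^6 - 174.135318*c^5 - 72.010548*c^4 + 71.622013*c^3 + 28.214802*c^2 - 9.320388*c - 3.652264)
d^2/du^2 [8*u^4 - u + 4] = 96*u^2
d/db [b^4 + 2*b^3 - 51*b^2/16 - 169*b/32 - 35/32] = 4*b^3 + 6*b^2 - 51*b/8 - 169/32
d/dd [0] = 0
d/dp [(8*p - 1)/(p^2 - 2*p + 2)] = 2*(-4*p^2 + p + 7)/(p^4 - 4*p^3 + 8*p^2 - 8*p + 4)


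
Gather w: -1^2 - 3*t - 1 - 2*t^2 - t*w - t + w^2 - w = -2*t^2 - 4*t + w^2 + w*(-t - 1) - 2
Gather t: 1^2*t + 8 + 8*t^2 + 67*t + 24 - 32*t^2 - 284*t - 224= -24*t^2 - 216*t - 192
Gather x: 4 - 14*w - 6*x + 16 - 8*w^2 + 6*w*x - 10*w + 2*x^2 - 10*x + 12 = -8*w^2 - 24*w + 2*x^2 + x*(6*w - 16) + 32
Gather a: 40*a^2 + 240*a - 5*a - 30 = 40*a^2 + 235*a - 30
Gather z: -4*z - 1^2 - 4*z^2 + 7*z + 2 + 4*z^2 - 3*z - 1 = 0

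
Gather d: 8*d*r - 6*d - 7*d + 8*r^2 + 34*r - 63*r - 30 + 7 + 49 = d*(8*r - 13) + 8*r^2 - 29*r + 26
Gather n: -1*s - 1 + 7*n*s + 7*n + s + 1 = n*(7*s + 7)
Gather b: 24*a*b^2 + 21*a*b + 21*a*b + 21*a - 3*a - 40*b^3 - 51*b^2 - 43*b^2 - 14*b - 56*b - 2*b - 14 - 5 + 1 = 18*a - 40*b^3 + b^2*(24*a - 94) + b*(42*a - 72) - 18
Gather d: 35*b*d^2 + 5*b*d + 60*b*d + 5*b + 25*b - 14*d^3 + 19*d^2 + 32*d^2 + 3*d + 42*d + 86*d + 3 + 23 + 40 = 30*b - 14*d^3 + d^2*(35*b + 51) + d*(65*b + 131) + 66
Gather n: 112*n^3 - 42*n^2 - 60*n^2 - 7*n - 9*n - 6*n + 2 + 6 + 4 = 112*n^3 - 102*n^2 - 22*n + 12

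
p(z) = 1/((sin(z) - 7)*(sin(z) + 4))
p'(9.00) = 0.00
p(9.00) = -0.03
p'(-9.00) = 0.00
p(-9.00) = -0.04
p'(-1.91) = -0.00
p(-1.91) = -0.04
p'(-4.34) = -0.00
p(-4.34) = -0.03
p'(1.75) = -0.00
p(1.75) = -0.03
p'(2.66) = -0.00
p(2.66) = -0.03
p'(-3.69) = -0.00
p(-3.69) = -0.03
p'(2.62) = -0.00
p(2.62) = -0.03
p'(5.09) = 0.00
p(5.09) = -0.04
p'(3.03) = -0.00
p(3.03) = -0.04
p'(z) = -cos(z)/((sin(z) - 7)*(sin(z) + 4)^2) - cos(z)/((sin(z) - 7)^2*(sin(z) + 4)) = (3 - 2*sin(z))*cos(z)/((sin(z) - 7)^2*(sin(z) + 4)^2)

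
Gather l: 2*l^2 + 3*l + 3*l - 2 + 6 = 2*l^2 + 6*l + 4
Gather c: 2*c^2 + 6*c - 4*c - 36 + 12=2*c^2 + 2*c - 24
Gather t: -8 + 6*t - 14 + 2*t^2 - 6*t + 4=2*t^2 - 18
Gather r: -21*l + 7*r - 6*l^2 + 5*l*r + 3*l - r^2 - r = -6*l^2 - 18*l - r^2 + r*(5*l + 6)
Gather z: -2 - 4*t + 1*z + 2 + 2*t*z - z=2*t*z - 4*t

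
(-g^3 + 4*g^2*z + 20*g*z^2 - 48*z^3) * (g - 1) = -g^4 + 4*g^3*z + g^3 + 20*g^2*z^2 - 4*g^2*z - 48*g*z^3 - 20*g*z^2 + 48*z^3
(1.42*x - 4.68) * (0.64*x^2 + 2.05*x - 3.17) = 0.9088*x^3 - 0.0842000000000005*x^2 - 14.0954*x + 14.8356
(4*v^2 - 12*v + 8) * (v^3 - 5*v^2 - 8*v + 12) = 4*v^5 - 32*v^4 + 36*v^3 + 104*v^2 - 208*v + 96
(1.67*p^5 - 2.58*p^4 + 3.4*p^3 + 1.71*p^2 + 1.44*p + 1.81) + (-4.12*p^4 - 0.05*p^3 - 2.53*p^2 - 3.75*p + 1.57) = 1.67*p^5 - 6.7*p^4 + 3.35*p^3 - 0.82*p^2 - 2.31*p + 3.38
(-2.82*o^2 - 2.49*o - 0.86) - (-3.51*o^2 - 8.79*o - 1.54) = 0.69*o^2 + 6.3*o + 0.68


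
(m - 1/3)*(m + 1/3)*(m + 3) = m^3 + 3*m^2 - m/9 - 1/3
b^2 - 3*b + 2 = (b - 2)*(b - 1)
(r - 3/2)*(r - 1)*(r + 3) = r^3 + r^2/2 - 6*r + 9/2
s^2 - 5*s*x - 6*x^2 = (s - 6*x)*(s + x)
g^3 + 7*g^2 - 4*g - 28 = (g - 2)*(g + 2)*(g + 7)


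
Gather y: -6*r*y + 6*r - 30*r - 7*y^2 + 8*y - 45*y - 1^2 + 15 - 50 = -24*r - 7*y^2 + y*(-6*r - 37) - 36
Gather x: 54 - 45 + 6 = 15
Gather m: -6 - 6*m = -6*m - 6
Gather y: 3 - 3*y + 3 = 6 - 3*y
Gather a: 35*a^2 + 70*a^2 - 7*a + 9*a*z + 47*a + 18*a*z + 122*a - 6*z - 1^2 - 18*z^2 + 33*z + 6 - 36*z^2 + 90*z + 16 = 105*a^2 + a*(27*z + 162) - 54*z^2 + 117*z + 21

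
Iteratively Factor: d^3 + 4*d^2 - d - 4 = (d - 1)*(d^2 + 5*d + 4) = (d - 1)*(d + 4)*(d + 1)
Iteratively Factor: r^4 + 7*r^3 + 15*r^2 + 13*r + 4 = (r + 1)*(r^3 + 6*r^2 + 9*r + 4) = (r + 1)^2*(r^2 + 5*r + 4) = (r + 1)^3*(r + 4)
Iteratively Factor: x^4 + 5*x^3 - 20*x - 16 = (x + 1)*(x^3 + 4*x^2 - 4*x - 16) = (x + 1)*(x + 2)*(x^2 + 2*x - 8) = (x - 2)*(x + 1)*(x + 2)*(x + 4)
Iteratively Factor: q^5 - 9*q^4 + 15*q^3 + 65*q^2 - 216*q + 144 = (q - 4)*(q^4 - 5*q^3 - 5*q^2 + 45*q - 36) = (q - 4)*(q - 1)*(q^3 - 4*q^2 - 9*q + 36) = (q - 4)*(q - 3)*(q - 1)*(q^2 - q - 12) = (q - 4)^2*(q - 3)*(q - 1)*(q + 3)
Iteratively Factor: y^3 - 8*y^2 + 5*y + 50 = (y - 5)*(y^2 - 3*y - 10) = (y - 5)*(y + 2)*(y - 5)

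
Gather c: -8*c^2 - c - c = -8*c^2 - 2*c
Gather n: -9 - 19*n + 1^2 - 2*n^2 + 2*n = -2*n^2 - 17*n - 8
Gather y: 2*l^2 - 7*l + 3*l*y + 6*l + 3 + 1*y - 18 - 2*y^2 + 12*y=2*l^2 - l - 2*y^2 + y*(3*l + 13) - 15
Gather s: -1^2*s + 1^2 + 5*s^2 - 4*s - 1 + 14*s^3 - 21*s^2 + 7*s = 14*s^3 - 16*s^2 + 2*s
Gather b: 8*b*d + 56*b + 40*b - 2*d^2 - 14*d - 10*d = b*(8*d + 96) - 2*d^2 - 24*d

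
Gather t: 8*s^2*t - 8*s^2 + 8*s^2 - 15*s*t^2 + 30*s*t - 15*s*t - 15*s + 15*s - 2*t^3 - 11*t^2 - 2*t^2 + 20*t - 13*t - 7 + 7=-2*t^3 + t^2*(-15*s - 13) + t*(8*s^2 + 15*s + 7)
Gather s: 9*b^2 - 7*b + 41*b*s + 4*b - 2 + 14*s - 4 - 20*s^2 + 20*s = 9*b^2 - 3*b - 20*s^2 + s*(41*b + 34) - 6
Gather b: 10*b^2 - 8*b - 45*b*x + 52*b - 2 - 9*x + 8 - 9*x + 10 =10*b^2 + b*(44 - 45*x) - 18*x + 16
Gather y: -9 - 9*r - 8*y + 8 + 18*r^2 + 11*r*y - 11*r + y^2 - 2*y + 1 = 18*r^2 - 20*r + y^2 + y*(11*r - 10)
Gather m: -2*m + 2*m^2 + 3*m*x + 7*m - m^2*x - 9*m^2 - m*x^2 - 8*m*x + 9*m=m^2*(-x - 7) + m*(-x^2 - 5*x + 14)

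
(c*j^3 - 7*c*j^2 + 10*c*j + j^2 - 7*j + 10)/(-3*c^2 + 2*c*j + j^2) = (c*j^3 - 7*c*j^2 + 10*c*j + j^2 - 7*j + 10)/(-3*c^2 + 2*c*j + j^2)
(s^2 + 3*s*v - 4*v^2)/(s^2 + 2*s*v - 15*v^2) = (s^2 + 3*s*v - 4*v^2)/(s^2 + 2*s*v - 15*v^2)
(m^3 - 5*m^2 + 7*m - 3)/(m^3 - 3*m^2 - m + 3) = (m - 1)/(m + 1)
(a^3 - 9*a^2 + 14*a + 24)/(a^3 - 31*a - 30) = (a - 4)/(a + 5)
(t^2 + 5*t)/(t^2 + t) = (t + 5)/(t + 1)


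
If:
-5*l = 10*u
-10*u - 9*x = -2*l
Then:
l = 9*x/7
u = -9*x/14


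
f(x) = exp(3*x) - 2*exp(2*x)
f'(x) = 3*exp(3*x) - 4*exp(2*x)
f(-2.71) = -0.01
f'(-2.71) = -0.02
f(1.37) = 29.97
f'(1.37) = 120.89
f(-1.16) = -0.17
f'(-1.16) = -0.30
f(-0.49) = -0.52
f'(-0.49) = -0.81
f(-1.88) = -0.04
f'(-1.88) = -0.08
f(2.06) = 359.87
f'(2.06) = 1202.74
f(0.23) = -1.17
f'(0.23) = -0.36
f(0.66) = -0.24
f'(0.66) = 6.75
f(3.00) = 7296.23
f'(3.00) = 22695.54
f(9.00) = 531916920663.52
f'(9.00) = 1595882081928.85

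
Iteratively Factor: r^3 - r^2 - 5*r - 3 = (r + 1)*(r^2 - 2*r - 3) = (r + 1)^2*(r - 3)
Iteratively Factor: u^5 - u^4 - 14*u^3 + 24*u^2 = (u + 4)*(u^4 - 5*u^3 + 6*u^2) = u*(u + 4)*(u^3 - 5*u^2 + 6*u) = u^2*(u + 4)*(u^2 - 5*u + 6) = u^2*(u - 2)*(u + 4)*(u - 3)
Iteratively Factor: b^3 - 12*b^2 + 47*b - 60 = (b - 4)*(b^2 - 8*b + 15) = (b - 5)*(b - 4)*(b - 3)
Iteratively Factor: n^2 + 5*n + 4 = (n + 4)*(n + 1)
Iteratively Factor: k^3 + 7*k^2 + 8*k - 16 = (k + 4)*(k^2 + 3*k - 4) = (k - 1)*(k + 4)*(k + 4)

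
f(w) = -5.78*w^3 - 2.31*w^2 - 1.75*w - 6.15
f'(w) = -17.34*w^2 - 4.62*w - 1.75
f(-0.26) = -5.75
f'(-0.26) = -1.72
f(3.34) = -253.13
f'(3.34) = -210.62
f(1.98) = -63.54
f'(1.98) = -78.88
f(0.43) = -7.79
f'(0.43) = -6.94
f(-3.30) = 182.18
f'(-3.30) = -175.34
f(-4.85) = 607.41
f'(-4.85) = -387.22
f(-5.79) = 1048.47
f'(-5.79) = -556.31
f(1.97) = -62.75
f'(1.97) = -78.15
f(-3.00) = 134.37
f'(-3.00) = -143.95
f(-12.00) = 9670.05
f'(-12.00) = -2443.27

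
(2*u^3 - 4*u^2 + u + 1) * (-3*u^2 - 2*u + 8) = -6*u^5 + 8*u^4 + 21*u^3 - 37*u^2 + 6*u + 8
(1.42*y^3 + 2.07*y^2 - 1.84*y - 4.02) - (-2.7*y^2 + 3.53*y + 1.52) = 1.42*y^3 + 4.77*y^2 - 5.37*y - 5.54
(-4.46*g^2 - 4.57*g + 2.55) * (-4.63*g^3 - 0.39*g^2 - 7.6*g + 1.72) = 20.6498*g^5 + 22.8985*g^4 + 23.8718*g^3 + 26.0663*g^2 - 27.2404*g + 4.386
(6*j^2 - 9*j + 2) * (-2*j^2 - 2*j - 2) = -12*j^4 + 6*j^3 + 2*j^2 + 14*j - 4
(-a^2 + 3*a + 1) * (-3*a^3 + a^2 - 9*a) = 3*a^5 - 10*a^4 + 9*a^3 - 26*a^2 - 9*a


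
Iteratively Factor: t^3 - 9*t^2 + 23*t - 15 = (t - 3)*(t^2 - 6*t + 5) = (t - 5)*(t - 3)*(t - 1)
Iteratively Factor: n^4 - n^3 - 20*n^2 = (n + 4)*(n^3 - 5*n^2) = (n - 5)*(n + 4)*(n^2) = n*(n - 5)*(n + 4)*(n)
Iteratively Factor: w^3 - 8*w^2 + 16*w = (w - 4)*(w^2 - 4*w) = w*(w - 4)*(w - 4)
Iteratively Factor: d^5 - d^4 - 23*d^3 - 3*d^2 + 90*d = (d - 5)*(d^4 + 4*d^3 - 3*d^2 - 18*d) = d*(d - 5)*(d^3 + 4*d^2 - 3*d - 18) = d*(d - 5)*(d + 3)*(d^2 + d - 6) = d*(d - 5)*(d - 2)*(d + 3)*(d + 3)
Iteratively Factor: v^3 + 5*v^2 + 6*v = (v)*(v^2 + 5*v + 6) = v*(v + 3)*(v + 2)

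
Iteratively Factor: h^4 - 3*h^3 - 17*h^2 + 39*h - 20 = (h + 4)*(h^3 - 7*h^2 + 11*h - 5) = (h - 1)*(h + 4)*(h^2 - 6*h + 5) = (h - 5)*(h - 1)*(h + 4)*(h - 1)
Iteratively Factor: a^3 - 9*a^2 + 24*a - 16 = (a - 1)*(a^2 - 8*a + 16) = (a - 4)*(a - 1)*(a - 4)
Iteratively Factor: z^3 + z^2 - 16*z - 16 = (z + 1)*(z^2 - 16) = (z - 4)*(z + 1)*(z + 4)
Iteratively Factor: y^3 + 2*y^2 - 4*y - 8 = (y - 2)*(y^2 + 4*y + 4) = (y - 2)*(y + 2)*(y + 2)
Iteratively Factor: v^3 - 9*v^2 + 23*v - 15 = (v - 3)*(v^2 - 6*v + 5) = (v - 5)*(v - 3)*(v - 1)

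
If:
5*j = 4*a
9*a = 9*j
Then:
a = 0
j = 0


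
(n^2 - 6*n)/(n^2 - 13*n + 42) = n/(n - 7)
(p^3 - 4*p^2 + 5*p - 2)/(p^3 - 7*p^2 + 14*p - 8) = (p - 1)/(p - 4)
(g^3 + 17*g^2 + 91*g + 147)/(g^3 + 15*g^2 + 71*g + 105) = (g + 7)/(g + 5)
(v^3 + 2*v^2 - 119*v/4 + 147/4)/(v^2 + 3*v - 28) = (v^2 - 5*v + 21/4)/(v - 4)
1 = 1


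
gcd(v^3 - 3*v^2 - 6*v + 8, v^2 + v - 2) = v^2 + v - 2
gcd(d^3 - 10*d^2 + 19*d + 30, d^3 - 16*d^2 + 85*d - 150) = d^2 - 11*d + 30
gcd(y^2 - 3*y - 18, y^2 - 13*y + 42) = y - 6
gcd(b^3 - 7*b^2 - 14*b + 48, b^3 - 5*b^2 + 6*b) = b - 2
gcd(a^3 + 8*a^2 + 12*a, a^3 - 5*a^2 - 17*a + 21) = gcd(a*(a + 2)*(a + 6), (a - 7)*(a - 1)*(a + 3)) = 1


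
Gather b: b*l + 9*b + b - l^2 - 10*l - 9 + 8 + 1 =b*(l + 10) - l^2 - 10*l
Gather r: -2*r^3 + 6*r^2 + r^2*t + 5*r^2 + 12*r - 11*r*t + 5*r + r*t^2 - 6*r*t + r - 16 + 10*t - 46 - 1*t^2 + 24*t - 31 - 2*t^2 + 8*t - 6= -2*r^3 + r^2*(t + 11) + r*(t^2 - 17*t + 18) - 3*t^2 + 42*t - 99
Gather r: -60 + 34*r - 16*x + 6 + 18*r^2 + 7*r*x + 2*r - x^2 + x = 18*r^2 + r*(7*x + 36) - x^2 - 15*x - 54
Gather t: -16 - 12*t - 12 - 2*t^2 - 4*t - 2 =-2*t^2 - 16*t - 30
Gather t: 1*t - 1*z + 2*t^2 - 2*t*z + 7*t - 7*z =2*t^2 + t*(8 - 2*z) - 8*z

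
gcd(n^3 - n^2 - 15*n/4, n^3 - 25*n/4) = n^2 - 5*n/2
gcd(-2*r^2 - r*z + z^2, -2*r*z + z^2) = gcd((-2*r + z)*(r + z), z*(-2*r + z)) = -2*r + z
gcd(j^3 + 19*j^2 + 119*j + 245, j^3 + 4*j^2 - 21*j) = j + 7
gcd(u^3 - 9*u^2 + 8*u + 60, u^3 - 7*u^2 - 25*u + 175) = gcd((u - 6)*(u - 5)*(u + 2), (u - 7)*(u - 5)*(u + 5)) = u - 5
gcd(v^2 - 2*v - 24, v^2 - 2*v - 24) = v^2 - 2*v - 24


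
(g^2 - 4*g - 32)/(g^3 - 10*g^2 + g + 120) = (g + 4)/(g^2 - 2*g - 15)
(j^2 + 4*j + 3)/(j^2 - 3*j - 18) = (j + 1)/(j - 6)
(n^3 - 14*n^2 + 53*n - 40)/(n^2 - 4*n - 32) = (n^2 - 6*n + 5)/(n + 4)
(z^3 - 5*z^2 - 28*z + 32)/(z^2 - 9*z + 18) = (z^3 - 5*z^2 - 28*z + 32)/(z^2 - 9*z + 18)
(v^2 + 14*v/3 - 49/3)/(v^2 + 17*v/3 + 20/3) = (3*v^2 + 14*v - 49)/(3*v^2 + 17*v + 20)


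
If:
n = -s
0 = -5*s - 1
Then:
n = 1/5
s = -1/5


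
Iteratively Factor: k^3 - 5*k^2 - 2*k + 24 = (k - 4)*(k^2 - k - 6) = (k - 4)*(k + 2)*(k - 3)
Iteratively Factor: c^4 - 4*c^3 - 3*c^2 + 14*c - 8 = (c - 1)*(c^3 - 3*c^2 - 6*c + 8) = (c - 1)*(c + 2)*(c^2 - 5*c + 4) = (c - 4)*(c - 1)*(c + 2)*(c - 1)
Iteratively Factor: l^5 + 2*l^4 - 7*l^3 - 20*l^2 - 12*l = (l + 1)*(l^4 + l^3 - 8*l^2 - 12*l) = (l + 1)*(l + 2)*(l^3 - l^2 - 6*l) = l*(l + 1)*(l + 2)*(l^2 - l - 6) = l*(l - 3)*(l + 1)*(l + 2)*(l + 2)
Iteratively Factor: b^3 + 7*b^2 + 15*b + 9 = (b + 3)*(b^2 + 4*b + 3) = (b + 3)^2*(b + 1)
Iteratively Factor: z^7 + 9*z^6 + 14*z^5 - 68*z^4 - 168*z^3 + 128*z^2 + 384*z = (z + 2)*(z^6 + 7*z^5 - 68*z^3 - 32*z^2 + 192*z) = (z - 2)*(z + 2)*(z^5 + 9*z^4 + 18*z^3 - 32*z^2 - 96*z) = (z - 2)^2*(z + 2)*(z^4 + 11*z^3 + 40*z^2 + 48*z) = z*(z - 2)^2*(z + 2)*(z^3 + 11*z^2 + 40*z + 48) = z*(z - 2)^2*(z + 2)*(z + 4)*(z^2 + 7*z + 12) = z*(z - 2)^2*(z + 2)*(z + 3)*(z + 4)*(z + 4)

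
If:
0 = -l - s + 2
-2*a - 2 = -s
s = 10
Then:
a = 4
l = -8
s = 10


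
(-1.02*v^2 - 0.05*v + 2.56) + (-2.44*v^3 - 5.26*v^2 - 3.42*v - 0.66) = -2.44*v^3 - 6.28*v^2 - 3.47*v + 1.9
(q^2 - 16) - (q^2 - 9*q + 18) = 9*q - 34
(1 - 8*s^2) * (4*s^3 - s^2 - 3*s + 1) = -32*s^5 + 8*s^4 + 28*s^3 - 9*s^2 - 3*s + 1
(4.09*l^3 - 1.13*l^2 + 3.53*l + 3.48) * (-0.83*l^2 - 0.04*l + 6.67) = -3.3947*l^5 + 0.7743*l^4 + 24.3956*l^3 - 10.5667*l^2 + 23.4059*l + 23.2116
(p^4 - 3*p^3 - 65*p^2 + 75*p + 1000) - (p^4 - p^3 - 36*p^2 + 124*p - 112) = -2*p^3 - 29*p^2 - 49*p + 1112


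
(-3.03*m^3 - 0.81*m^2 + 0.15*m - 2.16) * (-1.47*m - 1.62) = 4.4541*m^4 + 6.0993*m^3 + 1.0917*m^2 + 2.9322*m + 3.4992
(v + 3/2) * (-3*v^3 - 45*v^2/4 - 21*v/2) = -3*v^4 - 63*v^3/4 - 219*v^2/8 - 63*v/4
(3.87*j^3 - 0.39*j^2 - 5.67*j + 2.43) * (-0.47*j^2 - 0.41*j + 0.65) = -1.8189*j^5 - 1.4034*j^4 + 5.3403*j^3 + 0.9291*j^2 - 4.6818*j + 1.5795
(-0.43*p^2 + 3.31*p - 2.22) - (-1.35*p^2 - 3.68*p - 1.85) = 0.92*p^2 + 6.99*p - 0.37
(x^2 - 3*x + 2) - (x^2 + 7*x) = 2 - 10*x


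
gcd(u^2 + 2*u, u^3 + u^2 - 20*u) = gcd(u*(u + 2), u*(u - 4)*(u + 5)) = u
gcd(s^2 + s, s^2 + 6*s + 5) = s + 1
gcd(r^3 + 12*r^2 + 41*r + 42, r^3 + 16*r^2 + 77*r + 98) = r^2 + 9*r + 14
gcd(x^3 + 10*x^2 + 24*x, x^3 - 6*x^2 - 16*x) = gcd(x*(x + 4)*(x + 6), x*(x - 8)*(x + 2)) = x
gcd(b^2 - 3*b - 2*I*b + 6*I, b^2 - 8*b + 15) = b - 3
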